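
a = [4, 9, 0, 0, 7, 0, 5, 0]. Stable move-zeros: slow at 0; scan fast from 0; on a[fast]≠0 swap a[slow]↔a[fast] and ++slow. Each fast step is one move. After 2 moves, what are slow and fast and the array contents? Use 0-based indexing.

slow=2, fast=2, a=[4, 9, 0, 0, 7, 0, 5, 0]

slow=0 fast=0: a[fast]=4≠0 swap→a[0]=4, slow++,fast++
slow=1 fast=1: a[fast]=9≠0 swap→a[1]=9, slow++,fast++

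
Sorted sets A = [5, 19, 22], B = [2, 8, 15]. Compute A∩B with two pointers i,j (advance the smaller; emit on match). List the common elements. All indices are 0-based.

intersection = []

i=0 j=0: 5>2, j++
i=0 j=1: 5<8, i++
i=1 j=1: 19>8, j++
i=1 j=2: 19>15, j++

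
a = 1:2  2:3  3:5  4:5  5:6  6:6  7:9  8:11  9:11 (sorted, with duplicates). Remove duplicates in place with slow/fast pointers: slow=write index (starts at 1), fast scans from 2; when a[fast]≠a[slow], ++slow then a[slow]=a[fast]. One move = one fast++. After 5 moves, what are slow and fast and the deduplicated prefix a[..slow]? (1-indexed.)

slow=1 fast=2: a[fast]=3≠a[slow]=2 write a[2]=3, slow++,fast++
slow=2 fast=3: a[fast]=5≠a[slow]=3 write a[3]=5, slow++,fast++
slow=3 fast=4: a[fast]=5=a[slow] dup, fast++
slow=3 fast=5: a[fast]=6≠a[slow]=5 write a[4]=6, slow++,fast++
slow=4 fast=6: a[fast]=6=a[slow] dup, fast++

slow=4, fast=7, prefix=[2, 3, 5, 6]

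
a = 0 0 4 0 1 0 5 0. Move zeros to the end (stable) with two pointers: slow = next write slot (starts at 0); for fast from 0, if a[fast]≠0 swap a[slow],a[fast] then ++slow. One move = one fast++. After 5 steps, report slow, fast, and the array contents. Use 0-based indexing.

slow=2, fast=5, a=[4, 1, 0, 0, 0, 0, 5, 0]

(s=0,f=0) a[fast]=0 → fast++
(s=0,f=1) a[fast]=0 → fast++
(s=0,f=2) a[fast]=4≠0 swap→a[0]=4 → slow++,fast++
(s=1,f=3) a[fast]=0 → fast++
(s=1,f=4) a[fast]=1≠0 swap→a[1]=1 → slow++,fast++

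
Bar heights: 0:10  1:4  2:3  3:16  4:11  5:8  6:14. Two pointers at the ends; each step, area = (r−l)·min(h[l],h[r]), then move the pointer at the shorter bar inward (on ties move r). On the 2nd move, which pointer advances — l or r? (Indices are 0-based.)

l

[0,6] min(10,14)*6=60 best=60 * → l++
[1,6] min(4,14)*5=20 best=60 → l++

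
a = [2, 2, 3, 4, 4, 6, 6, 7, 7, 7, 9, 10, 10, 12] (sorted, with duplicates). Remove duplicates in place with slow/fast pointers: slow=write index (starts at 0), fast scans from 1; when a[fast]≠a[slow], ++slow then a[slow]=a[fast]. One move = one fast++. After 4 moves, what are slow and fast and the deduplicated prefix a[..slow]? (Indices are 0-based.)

slow=2, fast=5, prefix=[2, 3, 4]

slow=0 fast=1: a[fast]=2=a[slow] dup, fast++
slow=0 fast=2: a[fast]=3≠a[slow]=2 write a[1]=3, slow++,fast++
slow=1 fast=3: a[fast]=4≠a[slow]=3 write a[2]=4, slow++,fast++
slow=2 fast=4: a[fast]=4=a[slow] dup, fast++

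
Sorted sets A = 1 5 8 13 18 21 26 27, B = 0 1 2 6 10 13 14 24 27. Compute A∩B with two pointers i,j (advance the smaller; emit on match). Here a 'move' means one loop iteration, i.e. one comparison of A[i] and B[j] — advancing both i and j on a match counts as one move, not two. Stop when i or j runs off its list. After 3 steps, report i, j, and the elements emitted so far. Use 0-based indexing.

[i=0,j=0] 1>0 → j++
[i=0,j=1] 1==1 emit → i++,j++
[i=1,j=2] 5>2 → j++

i=1, j=3, emitted=[1]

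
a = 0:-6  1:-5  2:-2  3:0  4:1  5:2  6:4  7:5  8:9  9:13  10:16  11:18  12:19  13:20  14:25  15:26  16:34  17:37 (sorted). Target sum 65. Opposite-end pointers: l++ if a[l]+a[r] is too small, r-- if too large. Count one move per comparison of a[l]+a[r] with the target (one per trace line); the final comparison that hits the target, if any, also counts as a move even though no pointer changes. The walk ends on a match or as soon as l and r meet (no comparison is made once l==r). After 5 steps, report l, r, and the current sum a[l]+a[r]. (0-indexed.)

l=0 r=17: -6+37=31 <65, l++
l=1 r=17: -5+37=32 <65, l++
l=2 r=17: -2+37=35 <65, l++
l=3 r=17: 0+37=37 <65, l++
l=4 r=17: 1+37=38 <65, l++

l=5, r=17, sum=39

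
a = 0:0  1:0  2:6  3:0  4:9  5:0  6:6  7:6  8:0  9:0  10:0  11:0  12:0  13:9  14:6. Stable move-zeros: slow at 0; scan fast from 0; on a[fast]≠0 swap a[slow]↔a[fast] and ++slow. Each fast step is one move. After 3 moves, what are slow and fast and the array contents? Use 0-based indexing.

slow=1, fast=3, a=[6, 0, 0, 0, 9, 0, 6, 6, 0, 0, 0, 0, 0, 9, 6]

(s=0,f=0) a[fast]=0 → fast++
(s=0,f=1) a[fast]=0 → fast++
(s=0,f=2) a[fast]=6≠0 swap→a[0]=6 → slow++,fast++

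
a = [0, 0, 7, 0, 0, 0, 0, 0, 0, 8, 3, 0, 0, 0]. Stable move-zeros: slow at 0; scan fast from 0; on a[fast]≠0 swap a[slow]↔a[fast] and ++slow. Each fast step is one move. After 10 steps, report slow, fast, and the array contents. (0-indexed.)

slow=2, fast=10, a=[7, 8, 0, 0, 0, 0, 0, 0, 0, 0, 3, 0, 0, 0]

(s=0,f=0) a[fast]=0 → fast++
(s=0,f=1) a[fast]=0 → fast++
(s=0,f=2) a[fast]=7≠0 swap→a[0]=7 → slow++,fast++
(s=1,f=3) a[fast]=0 → fast++
(s=1,f=4) a[fast]=0 → fast++
(s=1,f=5) a[fast]=0 → fast++
(s=1,f=6) a[fast]=0 → fast++
(s=1,f=7) a[fast]=0 → fast++
(s=1,f=8) a[fast]=0 → fast++
(s=1,f=9) a[fast]=8≠0 swap→a[1]=8 → slow++,fast++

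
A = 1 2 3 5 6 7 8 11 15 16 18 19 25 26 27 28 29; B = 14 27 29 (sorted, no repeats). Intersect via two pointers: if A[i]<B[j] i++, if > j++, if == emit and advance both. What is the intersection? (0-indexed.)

i=0 j=0: 1<14, i++
i=1 j=0: 2<14, i++
i=2 j=0: 3<14, i++
i=3 j=0: 5<14, i++
i=4 j=0: 6<14, i++
i=5 j=0: 7<14, i++
i=6 j=0: 8<14, i++
i=7 j=0: 11<14, i++
i=8 j=0: 15>14, j++
i=8 j=1: 15<27, i++
i=9 j=1: 16<27, i++
i=10 j=1: 18<27, i++
i=11 j=1: 19<27, i++
i=12 j=1: 25<27, i++
i=13 j=1: 26<27, i++
i=14 j=1: 27==27 emit, i++,j++
i=15 j=2: 28<29, i++
i=16 j=2: 29==29 emit, i++,j++

intersection = [27, 29]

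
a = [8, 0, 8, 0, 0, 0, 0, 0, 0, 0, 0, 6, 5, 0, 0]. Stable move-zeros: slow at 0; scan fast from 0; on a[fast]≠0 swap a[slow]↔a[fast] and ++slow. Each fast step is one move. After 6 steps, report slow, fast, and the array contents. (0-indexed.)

slow=2, fast=6, a=[8, 8, 0, 0, 0, 0, 0, 0, 0, 0, 0, 6, 5, 0, 0]

slow=0 fast=0: a[fast]=8≠0 swap→a[0]=8, slow++,fast++
slow=1 fast=1: a[fast]=0, fast++
slow=1 fast=2: a[fast]=8≠0 swap→a[1]=8, slow++,fast++
slow=2 fast=3: a[fast]=0, fast++
slow=2 fast=4: a[fast]=0, fast++
slow=2 fast=5: a[fast]=0, fast++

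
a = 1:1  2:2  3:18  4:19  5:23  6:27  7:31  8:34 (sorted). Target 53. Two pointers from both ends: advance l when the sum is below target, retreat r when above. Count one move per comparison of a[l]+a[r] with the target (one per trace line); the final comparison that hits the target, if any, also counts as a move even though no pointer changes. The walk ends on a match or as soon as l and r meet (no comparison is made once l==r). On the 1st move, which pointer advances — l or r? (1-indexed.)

l

l=1 r=8: 1+34=35 <53, l++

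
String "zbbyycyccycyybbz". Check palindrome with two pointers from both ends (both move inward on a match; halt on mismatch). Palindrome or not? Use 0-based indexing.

[0,15] 'z'=='z' → l++,r--
[1,14] 'b'=='b' → l++,r--
[2,13] 'b'=='b' → l++,r--
[3,12] 'y'=='y' → l++,r--
[4,11] 'y'=='y' → l++,r--
[5,10] 'c'=='c' → l++,r--
[6,9] 'y'=='y' → l++,r--
[7,8] 'c'=='c' → l++,r--

palindrome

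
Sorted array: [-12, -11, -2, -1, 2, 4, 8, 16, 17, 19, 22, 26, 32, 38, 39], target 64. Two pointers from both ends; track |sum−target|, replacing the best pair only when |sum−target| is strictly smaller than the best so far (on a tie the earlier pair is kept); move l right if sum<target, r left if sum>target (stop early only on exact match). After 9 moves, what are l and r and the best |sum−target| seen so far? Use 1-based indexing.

l=10, r=15, best |Δ|=8

l=1 r=15: -12+39=27 d=37 *, l++
l=2 r=15: -11+39=28 d=36 *, l++
l=3 r=15: -2+39=37 d=27 *, l++
l=4 r=15: -1+39=38 d=26 *, l++
l=5 r=15: 2+39=41 d=23 *, l++
l=6 r=15: 4+39=43 d=21 *, l++
l=7 r=15: 8+39=47 d=17 *, l++
l=8 r=15: 16+39=55 d=9 *, l++
l=9 r=15: 17+39=56 d=8 *, l++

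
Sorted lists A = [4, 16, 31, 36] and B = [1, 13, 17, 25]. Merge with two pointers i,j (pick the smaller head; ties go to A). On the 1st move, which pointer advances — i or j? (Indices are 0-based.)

i=0 j=0: A[i]=4>B[j]=1 take 1, j++

j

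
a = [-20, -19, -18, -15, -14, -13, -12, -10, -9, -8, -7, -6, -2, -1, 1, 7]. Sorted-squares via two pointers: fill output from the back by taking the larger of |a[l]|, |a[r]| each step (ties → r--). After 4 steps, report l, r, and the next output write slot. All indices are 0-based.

l=4, r=15, next write slot=11

[0,15] |-20|>|7| out[15]=400 → l++
[1,15] |-19|>|7| out[14]=361 → l++
[2,15] |-18|>|7| out[13]=324 → l++
[3,15] |-15|>|7| out[12]=225 → l++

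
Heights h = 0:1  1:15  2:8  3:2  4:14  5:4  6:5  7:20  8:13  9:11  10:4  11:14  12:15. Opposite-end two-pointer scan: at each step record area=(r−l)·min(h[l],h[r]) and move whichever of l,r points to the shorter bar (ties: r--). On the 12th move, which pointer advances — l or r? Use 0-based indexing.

l

[0,12] min(1,15)*12=12 best=12 * → l++
[1,12] min(15,15)*11=165 best=165 * → r--
[1,11] min(15,14)*10=140 best=165 → r--
[1,10] min(15,4)*9=36 best=165 → r--
[1,9] min(15,11)*8=88 best=165 → r--
[1,8] min(15,13)*7=91 best=165 → r--
[1,7] min(15,20)*6=90 best=165 → l++
[2,7] min(8,20)*5=40 best=165 → l++
[3,7] min(2,20)*4=8 best=165 → l++
[4,7] min(14,20)*3=42 best=165 → l++
[5,7] min(4,20)*2=8 best=165 → l++
[6,7] min(5,20)*1=5 best=165 → l++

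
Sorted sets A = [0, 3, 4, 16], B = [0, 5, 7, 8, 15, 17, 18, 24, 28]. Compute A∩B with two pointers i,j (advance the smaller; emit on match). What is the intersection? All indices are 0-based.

intersection = [0]

[i=0,j=0] 0==0 emit → i++,j++
[i=1,j=1] 3<5 → i++
[i=2,j=1] 4<5 → i++
[i=3,j=1] 16>5 → j++
[i=3,j=2] 16>7 → j++
[i=3,j=3] 16>8 → j++
[i=3,j=4] 16>15 → j++
[i=3,j=5] 16<17 → i++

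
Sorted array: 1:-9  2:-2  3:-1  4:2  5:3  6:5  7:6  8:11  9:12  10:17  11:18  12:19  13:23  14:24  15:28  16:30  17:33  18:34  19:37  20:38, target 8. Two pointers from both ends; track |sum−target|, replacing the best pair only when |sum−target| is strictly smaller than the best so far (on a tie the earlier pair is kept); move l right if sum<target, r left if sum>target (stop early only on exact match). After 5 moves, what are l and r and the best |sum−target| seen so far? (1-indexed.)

[1,20] -9+38=29 d=21 * → r--
[1,19] -9+37=28 d=20 * → r--
[1,18] -9+34=25 d=17 * → r--
[1,17] -9+33=24 d=16 * → r--
[1,16] -9+30=21 d=13 * → r--

l=1, r=15, best |Δ|=13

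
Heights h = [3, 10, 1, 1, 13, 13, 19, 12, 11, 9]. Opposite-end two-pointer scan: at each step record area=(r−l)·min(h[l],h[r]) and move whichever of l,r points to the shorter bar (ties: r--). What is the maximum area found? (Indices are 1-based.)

max area = 72

[1,10] min(3,9)*9=27 best=27 * → l++
[2,10] min(10,9)*8=72 best=72 * → r--
[2,9] min(10,11)*7=70 best=72 → l++
[3,9] min(1,11)*6=6 best=72 → l++
[4,9] min(1,11)*5=5 best=72 → l++
[5,9] min(13,11)*4=44 best=72 → r--
[5,8] min(13,12)*3=36 best=72 → r--
[5,7] min(13,19)*2=26 best=72 → l++
[6,7] min(13,19)*1=13 best=72 → l++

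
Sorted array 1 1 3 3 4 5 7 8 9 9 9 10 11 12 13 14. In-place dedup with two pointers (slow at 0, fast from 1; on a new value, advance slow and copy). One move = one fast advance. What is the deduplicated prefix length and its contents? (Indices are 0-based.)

slow=0 fast=1: a[fast]=1=a[slow] dup, fast++
slow=0 fast=2: a[fast]=3≠a[slow]=1 write a[1]=3, slow++,fast++
slow=1 fast=3: a[fast]=3=a[slow] dup, fast++
slow=1 fast=4: a[fast]=4≠a[slow]=3 write a[2]=4, slow++,fast++
slow=2 fast=5: a[fast]=5≠a[slow]=4 write a[3]=5, slow++,fast++
slow=3 fast=6: a[fast]=7≠a[slow]=5 write a[4]=7, slow++,fast++
slow=4 fast=7: a[fast]=8≠a[slow]=7 write a[5]=8, slow++,fast++
slow=5 fast=8: a[fast]=9≠a[slow]=8 write a[6]=9, slow++,fast++
slow=6 fast=9: a[fast]=9=a[slow] dup, fast++
slow=6 fast=10: a[fast]=9=a[slow] dup, fast++
slow=6 fast=11: a[fast]=10≠a[slow]=9 write a[7]=10, slow++,fast++
slow=7 fast=12: a[fast]=11≠a[slow]=10 write a[8]=11, slow++,fast++
slow=8 fast=13: a[fast]=12≠a[slow]=11 write a[9]=12, slow++,fast++
slow=9 fast=14: a[fast]=13≠a[slow]=12 write a[10]=13, slow++,fast++
slow=10 fast=15: a[fast]=14≠a[slow]=13 write a[11]=14, slow++,fast++

length 12; prefix = [1, 3, 4, 5, 7, 8, 9, 10, 11, 12, 13, 14]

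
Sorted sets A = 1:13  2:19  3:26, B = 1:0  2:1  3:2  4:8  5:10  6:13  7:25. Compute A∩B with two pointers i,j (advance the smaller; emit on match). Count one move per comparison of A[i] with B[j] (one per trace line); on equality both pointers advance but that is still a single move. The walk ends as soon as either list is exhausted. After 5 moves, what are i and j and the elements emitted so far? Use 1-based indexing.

i=1 j=1: 13>0, j++
i=1 j=2: 13>1, j++
i=1 j=3: 13>2, j++
i=1 j=4: 13>8, j++
i=1 j=5: 13>10, j++

i=1, j=6, emitted=[]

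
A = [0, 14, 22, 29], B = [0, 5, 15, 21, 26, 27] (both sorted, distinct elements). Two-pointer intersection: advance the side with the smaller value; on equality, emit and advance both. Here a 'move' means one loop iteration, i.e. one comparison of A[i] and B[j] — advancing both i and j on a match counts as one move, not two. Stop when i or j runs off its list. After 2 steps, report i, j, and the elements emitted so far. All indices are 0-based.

i=1, j=2, emitted=[0]

[i=0,j=0] 0==0 emit → i++,j++
[i=1,j=1] 14>5 → j++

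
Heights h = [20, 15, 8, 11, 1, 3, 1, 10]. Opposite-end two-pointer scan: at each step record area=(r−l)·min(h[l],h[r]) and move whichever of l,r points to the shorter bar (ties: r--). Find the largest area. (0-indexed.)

max area = 70

l=0 r=7: min(20,10)*7=70 best=70 *, r--
l=0 r=6: min(20,1)*6=6 best=70, r--
l=0 r=5: min(20,3)*5=15 best=70, r--
l=0 r=4: min(20,1)*4=4 best=70, r--
l=0 r=3: min(20,11)*3=33 best=70, r--
l=0 r=2: min(20,8)*2=16 best=70, r--
l=0 r=1: min(20,15)*1=15 best=70, r--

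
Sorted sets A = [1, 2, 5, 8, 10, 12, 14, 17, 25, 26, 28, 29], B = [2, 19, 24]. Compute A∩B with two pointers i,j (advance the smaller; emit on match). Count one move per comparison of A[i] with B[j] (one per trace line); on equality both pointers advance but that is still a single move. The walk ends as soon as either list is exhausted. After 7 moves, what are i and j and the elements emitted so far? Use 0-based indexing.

i=7, j=1, emitted=[2]

i=0 j=0: 1<2, i++
i=1 j=0: 2==2 emit, i++,j++
i=2 j=1: 5<19, i++
i=3 j=1: 8<19, i++
i=4 j=1: 10<19, i++
i=5 j=1: 12<19, i++
i=6 j=1: 14<19, i++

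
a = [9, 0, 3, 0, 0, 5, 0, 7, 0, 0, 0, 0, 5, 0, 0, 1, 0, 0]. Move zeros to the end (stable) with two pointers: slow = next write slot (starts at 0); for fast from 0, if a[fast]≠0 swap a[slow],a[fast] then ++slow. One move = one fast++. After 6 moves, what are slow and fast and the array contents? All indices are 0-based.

(s=0,f=0) a[fast]=9≠0 swap→a[0]=9 → slow++,fast++
(s=1,f=1) a[fast]=0 → fast++
(s=1,f=2) a[fast]=3≠0 swap→a[1]=3 → slow++,fast++
(s=2,f=3) a[fast]=0 → fast++
(s=2,f=4) a[fast]=0 → fast++
(s=2,f=5) a[fast]=5≠0 swap→a[2]=5 → slow++,fast++

slow=3, fast=6, a=[9, 3, 5, 0, 0, 0, 0, 7, 0, 0, 0, 0, 5, 0, 0, 1, 0, 0]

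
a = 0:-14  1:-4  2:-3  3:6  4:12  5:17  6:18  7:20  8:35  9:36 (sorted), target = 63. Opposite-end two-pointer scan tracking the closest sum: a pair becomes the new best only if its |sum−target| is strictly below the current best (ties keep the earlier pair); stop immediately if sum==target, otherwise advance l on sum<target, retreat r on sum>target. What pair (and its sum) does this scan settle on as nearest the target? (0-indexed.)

pair (20, 36) with sum 56 (|Δ|=7)

l=0 r=9: -14+36=22 d=41 *, l++
l=1 r=9: -4+36=32 d=31 *, l++
l=2 r=9: -3+36=33 d=30 *, l++
l=3 r=9: 6+36=42 d=21 *, l++
l=4 r=9: 12+36=48 d=15 *, l++
l=5 r=9: 17+36=53 d=10 *, l++
l=6 r=9: 18+36=54 d=9 *, l++
l=7 r=9: 20+36=56 d=7 *, l++
l=8 r=9: 35+36=71 d=8, r--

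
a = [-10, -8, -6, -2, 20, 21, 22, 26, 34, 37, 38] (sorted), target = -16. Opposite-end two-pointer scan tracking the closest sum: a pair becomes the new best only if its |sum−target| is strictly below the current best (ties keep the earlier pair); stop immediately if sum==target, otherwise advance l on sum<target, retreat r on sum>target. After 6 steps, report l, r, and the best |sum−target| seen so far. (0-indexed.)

l=0, r=4, best |Δ|=27

l=0 r=10: -10+38=28 d=44 *, r--
l=0 r=9: -10+37=27 d=43 *, r--
l=0 r=8: -10+34=24 d=40 *, r--
l=0 r=7: -10+26=16 d=32 *, r--
l=0 r=6: -10+22=12 d=28 *, r--
l=0 r=5: -10+21=11 d=27 *, r--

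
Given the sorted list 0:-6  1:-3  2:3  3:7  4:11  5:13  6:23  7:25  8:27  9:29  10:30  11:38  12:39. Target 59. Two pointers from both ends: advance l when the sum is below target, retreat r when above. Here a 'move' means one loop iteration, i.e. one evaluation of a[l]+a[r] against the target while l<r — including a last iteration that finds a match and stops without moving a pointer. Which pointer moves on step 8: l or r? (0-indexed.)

l=0 r=12: -6+39=33 <59, l++
l=1 r=12: -3+39=36 <59, l++
l=2 r=12: 3+39=42 <59, l++
l=3 r=12: 7+39=46 <59, l++
l=4 r=12: 11+39=50 <59, l++
l=5 r=12: 13+39=52 <59, l++
l=6 r=12: 23+39=62 >59, r--
l=6 r=11: 23+38=61 >59, r--

r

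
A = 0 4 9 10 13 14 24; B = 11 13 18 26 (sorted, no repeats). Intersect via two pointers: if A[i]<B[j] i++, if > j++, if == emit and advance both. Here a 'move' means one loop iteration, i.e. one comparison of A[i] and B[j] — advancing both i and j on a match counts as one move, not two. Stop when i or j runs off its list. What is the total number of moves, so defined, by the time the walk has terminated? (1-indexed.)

[i=1,j=1] 0<11 → i++
[i=2,j=1] 4<11 → i++
[i=3,j=1] 9<11 → i++
[i=4,j=1] 10<11 → i++
[i=5,j=1] 13>11 → j++
[i=5,j=2] 13==13 emit → i++,j++
[i=6,j=3] 14<18 → i++
[i=7,j=3] 24>18 → j++
[i=7,j=4] 24<26 → i++

9 moves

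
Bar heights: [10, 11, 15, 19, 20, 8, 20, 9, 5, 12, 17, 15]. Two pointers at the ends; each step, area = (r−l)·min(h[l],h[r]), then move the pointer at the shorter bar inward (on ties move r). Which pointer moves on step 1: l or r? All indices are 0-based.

[0,11] min(10,15)*11=110 best=110 * → l++

l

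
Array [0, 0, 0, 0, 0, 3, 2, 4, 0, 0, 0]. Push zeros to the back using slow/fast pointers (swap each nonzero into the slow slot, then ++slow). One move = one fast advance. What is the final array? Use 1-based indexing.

(s=1,f=1) a[fast]=0 → fast++
(s=1,f=2) a[fast]=0 → fast++
(s=1,f=3) a[fast]=0 → fast++
(s=1,f=4) a[fast]=0 → fast++
(s=1,f=5) a[fast]=0 → fast++
(s=1,f=6) a[fast]=3≠0 swap→a[1]=3 → slow++,fast++
(s=2,f=7) a[fast]=2≠0 swap→a[2]=2 → slow++,fast++
(s=3,f=8) a[fast]=4≠0 swap→a[3]=4 → slow++,fast++
(s=4,f=9) a[fast]=0 → fast++
(s=4,f=10) a[fast]=0 → fast++
(s=4,f=11) a[fast]=0 → fast++

[3, 2, 4, 0, 0, 0, 0, 0, 0, 0, 0]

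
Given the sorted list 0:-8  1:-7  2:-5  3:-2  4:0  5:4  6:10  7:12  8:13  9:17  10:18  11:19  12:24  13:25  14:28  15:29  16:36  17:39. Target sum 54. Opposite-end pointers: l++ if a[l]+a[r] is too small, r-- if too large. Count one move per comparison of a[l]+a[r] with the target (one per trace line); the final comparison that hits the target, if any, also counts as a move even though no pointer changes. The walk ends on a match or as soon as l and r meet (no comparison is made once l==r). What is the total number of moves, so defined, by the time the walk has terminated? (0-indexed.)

12 moves

l=0 r=17: -8+39=31 <54, l++
l=1 r=17: -7+39=32 <54, l++
l=2 r=17: -5+39=34 <54, l++
l=3 r=17: -2+39=37 <54, l++
l=4 r=17: 0+39=39 <54, l++
l=5 r=17: 4+39=43 <54, l++
l=6 r=17: 10+39=49 <54, l++
l=7 r=17: 12+39=51 <54, l++
l=8 r=17: 13+39=52 <54, l++
l=9 r=17: 17+39=56 >54, r--
l=9 r=16: 17+36=53 <54, l++
l=10 r=16: 18+36=54, found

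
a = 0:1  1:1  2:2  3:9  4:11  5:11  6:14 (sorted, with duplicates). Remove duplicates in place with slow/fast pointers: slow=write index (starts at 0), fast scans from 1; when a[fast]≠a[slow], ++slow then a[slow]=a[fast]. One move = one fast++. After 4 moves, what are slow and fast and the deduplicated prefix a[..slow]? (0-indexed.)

slow=3, fast=5, prefix=[1, 2, 9, 11]

(s=0,f=1) a[fast]=1=a[slow] dup → fast++
(s=0,f=2) a[fast]=2≠a[slow]=1 write a[1]=2 → slow++,fast++
(s=1,f=3) a[fast]=9≠a[slow]=2 write a[2]=9 → slow++,fast++
(s=2,f=4) a[fast]=11≠a[slow]=9 write a[3]=11 → slow++,fast++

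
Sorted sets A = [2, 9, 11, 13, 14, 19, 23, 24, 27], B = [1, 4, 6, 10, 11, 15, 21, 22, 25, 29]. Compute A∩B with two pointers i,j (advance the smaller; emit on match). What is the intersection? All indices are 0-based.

[i=0,j=0] 2>1 → j++
[i=0,j=1] 2<4 → i++
[i=1,j=1] 9>4 → j++
[i=1,j=2] 9>6 → j++
[i=1,j=3] 9<10 → i++
[i=2,j=3] 11>10 → j++
[i=2,j=4] 11==11 emit → i++,j++
[i=3,j=5] 13<15 → i++
[i=4,j=5] 14<15 → i++
[i=5,j=5] 19>15 → j++
[i=5,j=6] 19<21 → i++
[i=6,j=6] 23>21 → j++
[i=6,j=7] 23>22 → j++
[i=6,j=8] 23<25 → i++
[i=7,j=8] 24<25 → i++
[i=8,j=8] 27>25 → j++
[i=8,j=9] 27<29 → i++

intersection = [11]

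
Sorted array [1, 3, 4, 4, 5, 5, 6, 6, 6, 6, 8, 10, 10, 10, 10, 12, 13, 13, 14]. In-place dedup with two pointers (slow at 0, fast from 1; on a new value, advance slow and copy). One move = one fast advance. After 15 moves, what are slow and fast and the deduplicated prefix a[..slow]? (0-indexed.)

slow=0 fast=1: a[fast]=3≠a[slow]=1 write a[1]=3, slow++,fast++
slow=1 fast=2: a[fast]=4≠a[slow]=3 write a[2]=4, slow++,fast++
slow=2 fast=3: a[fast]=4=a[slow] dup, fast++
slow=2 fast=4: a[fast]=5≠a[slow]=4 write a[3]=5, slow++,fast++
slow=3 fast=5: a[fast]=5=a[slow] dup, fast++
slow=3 fast=6: a[fast]=6≠a[slow]=5 write a[4]=6, slow++,fast++
slow=4 fast=7: a[fast]=6=a[slow] dup, fast++
slow=4 fast=8: a[fast]=6=a[slow] dup, fast++
slow=4 fast=9: a[fast]=6=a[slow] dup, fast++
slow=4 fast=10: a[fast]=8≠a[slow]=6 write a[5]=8, slow++,fast++
slow=5 fast=11: a[fast]=10≠a[slow]=8 write a[6]=10, slow++,fast++
slow=6 fast=12: a[fast]=10=a[slow] dup, fast++
slow=6 fast=13: a[fast]=10=a[slow] dup, fast++
slow=6 fast=14: a[fast]=10=a[slow] dup, fast++
slow=6 fast=15: a[fast]=12≠a[slow]=10 write a[7]=12, slow++,fast++

slow=7, fast=16, prefix=[1, 3, 4, 5, 6, 8, 10, 12]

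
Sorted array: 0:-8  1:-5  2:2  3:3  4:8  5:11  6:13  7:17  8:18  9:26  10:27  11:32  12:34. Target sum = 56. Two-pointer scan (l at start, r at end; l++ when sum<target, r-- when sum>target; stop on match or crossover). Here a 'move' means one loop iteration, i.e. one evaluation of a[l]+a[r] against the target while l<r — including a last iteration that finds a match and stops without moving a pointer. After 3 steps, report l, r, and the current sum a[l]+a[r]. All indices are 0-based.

l=3, r=12, sum=37

l=0 r=12: -8+34=26 <56, l++
l=1 r=12: -5+34=29 <56, l++
l=2 r=12: 2+34=36 <56, l++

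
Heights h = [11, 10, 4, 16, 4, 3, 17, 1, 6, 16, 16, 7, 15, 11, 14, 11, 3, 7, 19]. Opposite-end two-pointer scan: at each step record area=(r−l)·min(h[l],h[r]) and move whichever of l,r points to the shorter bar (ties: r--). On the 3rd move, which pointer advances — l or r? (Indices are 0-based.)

l

l=0 r=18: min(11,19)*18=198 best=198 *, l++
l=1 r=18: min(10,19)*17=170 best=198, l++
l=2 r=18: min(4,19)*16=64 best=198, l++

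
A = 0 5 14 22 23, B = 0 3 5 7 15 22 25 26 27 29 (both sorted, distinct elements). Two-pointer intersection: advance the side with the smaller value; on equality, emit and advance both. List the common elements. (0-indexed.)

intersection = [0, 5, 22]

i=0 j=0: 0==0 emit, i++,j++
i=1 j=1: 5>3, j++
i=1 j=2: 5==5 emit, i++,j++
i=2 j=3: 14>7, j++
i=2 j=4: 14<15, i++
i=3 j=4: 22>15, j++
i=3 j=5: 22==22 emit, i++,j++
i=4 j=6: 23<25, i++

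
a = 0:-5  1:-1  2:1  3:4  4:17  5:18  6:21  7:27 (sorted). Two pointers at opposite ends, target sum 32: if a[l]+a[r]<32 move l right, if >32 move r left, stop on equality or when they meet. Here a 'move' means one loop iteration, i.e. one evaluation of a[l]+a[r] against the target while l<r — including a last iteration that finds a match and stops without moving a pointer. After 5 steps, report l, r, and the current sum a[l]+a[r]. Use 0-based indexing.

l=4, r=6, sum=38

[0,7] -5+27=22 <32 → l++
[1,7] -1+27=26 <32 → l++
[2,7] 1+27=28 <32 → l++
[3,7] 4+27=31 <32 → l++
[4,7] 17+27=44 >32 → r--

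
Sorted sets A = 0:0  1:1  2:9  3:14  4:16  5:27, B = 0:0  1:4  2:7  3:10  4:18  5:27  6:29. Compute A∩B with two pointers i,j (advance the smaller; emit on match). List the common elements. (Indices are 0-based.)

intersection = [0, 27]

[i=0,j=0] 0==0 emit → i++,j++
[i=1,j=1] 1<4 → i++
[i=2,j=1] 9>4 → j++
[i=2,j=2] 9>7 → j++
[i=2,j=3] 9<10 → i++
[i=3,j=3] 14>10 → j++
[i=3,j=4] 14<18 → i++
[i=4,j=4] 16<18 → i++
[i=5,j=4] 27>18 → j++
[i=5,j=5] 27==27 emit → i++,j++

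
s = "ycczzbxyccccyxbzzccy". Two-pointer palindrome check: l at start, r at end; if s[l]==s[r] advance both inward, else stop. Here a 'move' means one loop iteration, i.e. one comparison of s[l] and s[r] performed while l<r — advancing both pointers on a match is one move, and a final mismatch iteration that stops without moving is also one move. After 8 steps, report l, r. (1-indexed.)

[1,20] 'y'=='y' → l++,r--
[2,19] 'c'=='c' → l++,r--
[3,18] 'c'=='c' → l++,r--
[4,17] 'z'=='z' → l++,r--
[5,16] 'z'=='z' → l++,r--
[6,15] 'b'=='b' → l++,r--
[7,14] 'x'=='x' → l++,r--
[8,13] 'y'=='y' → l++,r--

l=9, r=12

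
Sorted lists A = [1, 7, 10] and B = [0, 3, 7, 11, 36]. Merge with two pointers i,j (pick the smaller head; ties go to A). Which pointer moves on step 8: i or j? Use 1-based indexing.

[i=1,j=1] A[i]=1>B[j]=0 take 0 → j++
[i=1,j=2] A[i]=1<=B[j]=3 take 1 → i++
[i=2,j=2] A[i]=7>B[j]=3 take 3 → j++
[i=2,j=3] A[i]=7<=B[j]=7 take 7 → i++
[i=3,j=3] A[i]=10>B[j]=7 take 7 → j++
[i=3,j=4] A[i]=10<=B[j]=11 take 10 → i++
[i=4,j=4] A done, take B[j]=11 → j++
[i=4,j=5] A done, take B[j]=36 → j++

j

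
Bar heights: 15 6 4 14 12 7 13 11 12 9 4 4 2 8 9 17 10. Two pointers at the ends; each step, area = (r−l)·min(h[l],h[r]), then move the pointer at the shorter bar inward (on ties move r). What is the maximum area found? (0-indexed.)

[0,16] min(15,10)*16=160 best=160 * → r--
[0,15] min(15,17)*15=225 best=225 * → l++
[1,15] min(6,17)*14=84 best=225 → l++
[2,15] min(4,17)*13=52 best=225 → l++
[3,15] min(14,17)*12=168 best=225 → l++
[4,15] min(12,17)*11=132 best=225 → l++
[5,15] min(7,17)*10=70 best=225 → l++
[6,15] min(13,17)*9=117 best=225 → l++
[7,15] min(11,17)*8=88 best=225 → l++
[8,15] min(12,17)*7=84 best=225 → l++
[9,15] min(9,17)*6=54 best=225 → l++
[10,15] min(4,17)*5=20 best=225 → l++
[11,15] min(4,17)*4=16 best=225 → l++
[12,15] min(2,17)*3=6 best=225 → l++
[13,15] min(8,17)*2=16 best=225 → l++
[14,15] min(9,17)*1=9 best=225 → l++

max area = 225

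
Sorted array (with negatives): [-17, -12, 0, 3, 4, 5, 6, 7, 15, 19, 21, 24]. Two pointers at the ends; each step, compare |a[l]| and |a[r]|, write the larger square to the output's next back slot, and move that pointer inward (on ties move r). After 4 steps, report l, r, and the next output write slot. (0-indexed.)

[0,11] |-17|<=|24| out[11]=576 → r--
[0,10] |-17|<=|21| out[10]=441 → r--
[0,9] |-17|<=|19| out[9]=361 → r--
[0,8] |-17|>|15| out[8]=289 → l++

l=1, r=8, next write slot=7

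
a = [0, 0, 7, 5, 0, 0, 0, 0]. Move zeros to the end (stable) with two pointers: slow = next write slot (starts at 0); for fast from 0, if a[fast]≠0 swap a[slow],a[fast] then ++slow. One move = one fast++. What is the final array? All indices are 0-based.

[7, 5, 0, 0, 0, 0, 0, 0]

(s=0,f=0) a[fast]=0 → fast++
(s=0,f=1) a[fast]=0 → fast++
(s=0,f=2) a[fast]=7≠0 swap→a[0]=7 → slow++,fast++
(s=1,f=3) a[fast]=5≠0 swap→a[1]=5 → slow++,fast++
(s=2,f=4) a[fast]=0 → fast++
(s=2,f=5) a[fast]=0 → fast++
(s=2,f=6) a[fast]=0 → fast++
(s=2,f=7) a[fast]=0 → fast++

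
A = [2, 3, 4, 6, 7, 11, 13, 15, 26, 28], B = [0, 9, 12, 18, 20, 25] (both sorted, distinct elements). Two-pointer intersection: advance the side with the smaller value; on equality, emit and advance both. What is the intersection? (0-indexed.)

i=0 j=0: 2>0, j++
i=0 j=1: 2<9, i++
i=1 j=1: 3<9, i++
i=2 j=1: 4<9, i++
i=3 j=1: 6<9, i++
i=4 j=1: 7<9, i++
i=5 j=1: 11>9, j++
i=5 j=2: 11<12, i++
i=6 j=2: 13>12, j++
i=6 j=3: 13<18, i++
i=7 j=3: 15<18, i++
i=8 j=3: 26>18, j++
i=8 j=4: 26>20, j++
i=8 j=5: 26>25, j++

intersection = []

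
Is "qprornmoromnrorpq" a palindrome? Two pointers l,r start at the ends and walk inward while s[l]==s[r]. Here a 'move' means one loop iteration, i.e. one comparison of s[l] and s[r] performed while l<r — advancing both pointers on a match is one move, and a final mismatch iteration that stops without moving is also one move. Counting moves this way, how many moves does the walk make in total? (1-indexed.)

[1,17] 'q'=='q' → l++,r--
[2,16] 'p'=='p' → l++,r--
[3,15] 'r'=='r' → l++,r--
[4,14] 'o'=='o' → l++,r--
[5,13] 'r'=='r' → l++,r--
[6,12] 'n'=='n' → l++,r--
[7,11] 'm'=='m' → l++,r--
[8,10] 'o'=='o' → l++,r--

8 moves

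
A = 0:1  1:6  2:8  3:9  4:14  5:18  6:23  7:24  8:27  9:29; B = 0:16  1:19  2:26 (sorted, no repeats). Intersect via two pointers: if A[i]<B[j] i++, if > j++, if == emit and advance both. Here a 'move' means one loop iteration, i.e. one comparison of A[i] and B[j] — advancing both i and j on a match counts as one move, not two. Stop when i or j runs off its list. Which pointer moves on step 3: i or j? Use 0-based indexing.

[i=0,j=0] 1<16 → i++
[i=1,j=0] 6<16 → i++
[i=2,j=0] 8<16 → i++

i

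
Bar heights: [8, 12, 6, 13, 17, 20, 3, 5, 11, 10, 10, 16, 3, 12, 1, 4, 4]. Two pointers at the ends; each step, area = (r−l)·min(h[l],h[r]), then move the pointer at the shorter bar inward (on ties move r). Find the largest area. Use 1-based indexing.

max area = 144

[1,17] min(8,4)*16=64 best=64 * → r--
[1,16] min(8,4)*15=60 best=64 → r--
[1,15] min(8,1)*14=14 best=64 → r--
[1,14] min(8,12)*13=104 best=104 * → l++
[2,14] min(12,12)*12=144 best=144 * → r--
[2,13] min(12,3)*11=33 best=144 → r--
[2,12] min(12,16)*10=120 best=144 → l++
[3,12] min(6,16)*9=54 best=144 → l++
[4,12] min(13,16)*8=104 best=144 → l++
[5,12] min(17,16)*7=112 best=144 → r--
[5,11] min(17,10)*6=60 best=144 → r--
[5,10] min(17,10)*5=50 best=144 → r--
[5,9] min(17,11)*4=44 best=144 → r--
[5,8] min(17,5)*3=15 best=144 → r--
[5,7] min(17,3)*2=6 best=144 → r--
[5,6] min(17,20)*1=17 best=144 → l++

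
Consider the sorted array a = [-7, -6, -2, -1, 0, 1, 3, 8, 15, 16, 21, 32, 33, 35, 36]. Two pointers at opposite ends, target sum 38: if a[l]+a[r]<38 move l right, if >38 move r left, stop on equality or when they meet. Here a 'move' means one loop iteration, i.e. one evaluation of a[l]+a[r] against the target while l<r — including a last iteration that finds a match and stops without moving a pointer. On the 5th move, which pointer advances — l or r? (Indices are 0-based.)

[0,14] -7+36=29 <38 → l++
[1,14] -6+36=30 <38 → l++
[2,14] -2+36=34 <38 → l++
[3,14] -1+36=35 <38 → l++
[4,14] 0+36=36 <38 → l++

l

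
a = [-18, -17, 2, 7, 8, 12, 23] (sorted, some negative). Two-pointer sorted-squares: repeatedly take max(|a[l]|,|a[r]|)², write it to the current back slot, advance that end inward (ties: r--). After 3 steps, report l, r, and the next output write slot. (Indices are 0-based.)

l=0 r=6: |-18|<=|23| out[6]=529, r--
l=0 r=5: |-18|>|12| out[5]=324, l++
l=1 r=5: |-17|>|12| out[4]=289, l++

l=2, r=5, next write slot=3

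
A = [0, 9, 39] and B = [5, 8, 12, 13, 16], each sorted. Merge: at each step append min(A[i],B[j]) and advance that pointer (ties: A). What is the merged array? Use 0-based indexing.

[0, 5, 8, 9, 12, 13, 16, 39]

i=0 j=0: A[i]=0<=B[j]=5 take 0, i++
i=1 j=0: A[i]=9>B[j]=5 take 5, j++
i=1 j=1: A[i]=9>B[j]=8 take 8, j++
i=1 j=2: A[i]=9<=B[j]=12 take 9, i++
i=2 j=2: A[i]=39>B[j]=12 take 12, j++
i=2 j=3: A[i]=39>B[j]=13 take 13, j++
i=2 j=4: A[i]=39>B[j]=16 take 16, j++
i=2 j=5: B done, take A[i]=39, i++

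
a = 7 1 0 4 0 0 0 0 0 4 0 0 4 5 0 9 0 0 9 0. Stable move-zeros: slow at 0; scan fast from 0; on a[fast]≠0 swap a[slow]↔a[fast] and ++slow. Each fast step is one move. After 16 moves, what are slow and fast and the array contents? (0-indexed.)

slow=7, fast=16, a=[7, 1, 4, 4, 4, 5, 9, 0, 0, 0, 0, 0, 0, 0, 0, 0, 0, 0, 9, 0]

slow=0 fast=0: a[fast]=7≠0 swap→a[0]=7, slow++,fast++
slow=1 fast=1: a[fast]=1≠0 swap→a[1]=1, slow++,fast++
slow=2 fast=2: a[fast]=0, fast++
slow=2 fast=3: a[fast]=4≠0 swap→a[2]=4, slow++,fast++
slow=3 fast=4: a[fast]=0, fast++
slow=3 fast=5: a[fast]=0, fast++
slow=3 fast=6: a[fast]=0, fast++
slow=3 fast=7: a[fast]=0, fast++
slow=3 fast=8: a[fast]=0, fast++
slow=3 fast=9: a[fast]=4≠0 swap→a[3]=4, slow++,fast++
slow=4 fast=10: a[fast]=0, fast++
slow=4 fast=11: a[fast]=0, fast++
slow=4 fast=12: a[fast]=4≠0 swap→a[4]=4, slow++,fast++
slow=5 fast=13: a[fast]=5≠0 swap→a[5]=5, slow++,fast++
slow=6 fast=14: a[fast]=0, fast++
slow=6 fast=15: a[fast]=9≠0 swap→a[6]=9, slow++,fast++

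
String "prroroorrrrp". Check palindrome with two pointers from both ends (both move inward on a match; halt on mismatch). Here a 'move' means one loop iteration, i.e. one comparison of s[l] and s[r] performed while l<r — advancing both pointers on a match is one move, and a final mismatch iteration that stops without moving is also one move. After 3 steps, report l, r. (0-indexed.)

l=3, r=8

[0,11] 'p'=='p' → l++,r--
[1,10] 'r'=='r' → l++,r--
[2,9] 'r'=='r' → l++,r--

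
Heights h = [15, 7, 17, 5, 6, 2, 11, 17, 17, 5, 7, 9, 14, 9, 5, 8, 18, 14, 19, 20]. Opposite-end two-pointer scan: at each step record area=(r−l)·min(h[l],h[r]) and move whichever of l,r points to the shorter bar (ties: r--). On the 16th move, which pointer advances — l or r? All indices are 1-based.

l

[1,20] min(15,20)*19=285 best=285 * → l++
[2,20] min(7,20)*18=126 best=285 → l++
[3,20] min(17,20)*17=289 best=289 * → l++
[4,20] min(5,20)*16=80 best=289 → l++
[5,20] min(6,20)*15=90 best=289 → l++
[6,20] min(2,20)*14=28 best=289 → l++
[7,20] min(11,20)*13=143 best=289 → l++
[8,20] min(17,20)*12=204 best=289 → l++
[9,20] min(17,20)*11=187 best=289 → l++
[10,20] min(5,20)*10=50 best=289 → l++
[11,20] min(7,20)*9=63 best=289 → l++
[12,20] min(9,20)*8=72 best=289 → l++
[13,20] min(14,20)*7=98 best=289 → l++
[14,20] min(9,20)*6=54 best=289 → l++
[15,20] min(5,20)*5=25 best=289 → l++
[16,20] min(8,20)*4=32 best=289 → l++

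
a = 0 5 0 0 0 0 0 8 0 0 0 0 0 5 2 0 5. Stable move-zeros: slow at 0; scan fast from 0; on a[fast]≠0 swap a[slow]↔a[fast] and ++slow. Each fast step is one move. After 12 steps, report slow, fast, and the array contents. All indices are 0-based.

slow=0 fast=0: a[fast]=0, fast++
slow=0 fast=1: a[fast]=5≠0 swap→a[0]=5, slow++,fast++
slow=1 fast=2: a[fast]=0, fast++
slow=1 fast=3: a[fast]=0, fast++
slow=1 fast=4: a[fast]=0, fast++
slow=1 fast=5: a[fast]=0, fast++
slow=1 fast=6: a[fast]=0, fast++
slow=1 fast=7: a[fast]=8≠0 swap→a[1]=8, slow++,fast++
slow=2 fast=8: a[fast]=0, fast++
slow=2 fast=9: a[fast]=0, fast++
slow=2 fast=10: a[fast]=0, fast++
slow=2 fast=11: a[fast]=0, fast++

slow=2, fast=12, a=[5, 8, 0, 0, 0, 0, 0, 0, 0, 0, 0, 0, 0, 5, 2, 0, 5]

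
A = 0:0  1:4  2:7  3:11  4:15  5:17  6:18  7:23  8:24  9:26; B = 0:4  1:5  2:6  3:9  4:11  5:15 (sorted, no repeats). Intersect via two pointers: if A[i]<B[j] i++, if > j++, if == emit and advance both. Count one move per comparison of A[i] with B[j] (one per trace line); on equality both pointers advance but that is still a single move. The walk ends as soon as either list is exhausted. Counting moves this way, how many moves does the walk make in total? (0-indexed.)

i=0 j=0: 0<4, i++
i=1 j=0: 4==4 emit, i++,j++
i=2 j=1: 7>5, j++
i=2 j=2: 7>6, j++
i=2 j=3: 7<9, i++
i=3 j=3: 11>9, j++
i=3 j=4: 11==11 emit, i++,j++
i=4 j=5: 15==15 emit, i++,j++

8 moves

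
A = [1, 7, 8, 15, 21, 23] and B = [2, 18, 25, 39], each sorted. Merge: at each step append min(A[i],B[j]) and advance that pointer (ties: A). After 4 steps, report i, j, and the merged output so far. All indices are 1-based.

i=1 j=1: A[i]=1<=B[j]=2 take 1, i++
i=2 j=1: A[i]=7>B[j]=2 take 2, j++
i=2 j=2: A[i]=7<=B[j]=18 take 7, i++
i=3 j=2: A[i]=8<=B[j]=18 take 8, i++

i=4, j=2, merged so far=[1, 2, 7, 8]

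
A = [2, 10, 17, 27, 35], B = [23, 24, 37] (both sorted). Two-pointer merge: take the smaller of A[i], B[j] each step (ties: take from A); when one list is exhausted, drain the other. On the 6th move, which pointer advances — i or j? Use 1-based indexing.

i

[i=1,j=1] A[i]=2<=B[j]=23 take 2 → i++
[i=2,j=1] A[i]=10<=B[j]=23 take 10 → i++
[i=3,j=1] A[i]=17<=B[j]=23 take 17 → i++
[i=4,j=1] A[i]=27>B[j]=23 take 23 → j++
[i=4,j=2] A[i]=27>B[j]=24 take 24 → j++
[i=4,j=3] A[i]=27<=B[j]=37 take 27 → i++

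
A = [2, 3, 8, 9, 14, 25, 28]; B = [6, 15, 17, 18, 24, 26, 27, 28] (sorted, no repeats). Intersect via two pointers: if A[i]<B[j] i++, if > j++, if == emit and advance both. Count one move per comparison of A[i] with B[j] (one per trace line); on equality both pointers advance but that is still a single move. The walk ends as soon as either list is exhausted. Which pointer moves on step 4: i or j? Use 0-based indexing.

[i=0,j=0] 2<6 → i++
[i=1,j=0] 3<6 → i++
[i=2,j=0] 8>6 → j++
[i=2,j=1] 8<15 → i++

i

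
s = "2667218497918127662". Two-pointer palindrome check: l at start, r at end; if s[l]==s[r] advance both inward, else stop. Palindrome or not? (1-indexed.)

[1,19] '2'=='2' → l++,r--
[2,18] '6'=='6' → l++,r--
[3,17] '6'=='6' → l++,r--
[4,16] '7'=='7' → l++,r--
[5,15] '2'=='2' → l++,r--
[6,14] '1'=='1' → l++,r--
[7,13] '8'=='8' → l++,r--
[8,12] '4'!='1' → stop

not a palindrome (mismatch at 8,12)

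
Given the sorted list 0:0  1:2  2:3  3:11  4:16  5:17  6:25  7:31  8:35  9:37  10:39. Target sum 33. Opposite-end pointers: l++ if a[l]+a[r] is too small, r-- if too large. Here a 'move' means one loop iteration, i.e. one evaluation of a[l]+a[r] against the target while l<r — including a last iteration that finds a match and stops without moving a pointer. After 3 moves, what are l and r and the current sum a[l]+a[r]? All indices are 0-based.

l=0, r=7, sum=31

[0,10] 0+39=39 >33 → r--
[0,9] 0+37=37 >33 → r--
[0,8] 0+35=35 >33 → r--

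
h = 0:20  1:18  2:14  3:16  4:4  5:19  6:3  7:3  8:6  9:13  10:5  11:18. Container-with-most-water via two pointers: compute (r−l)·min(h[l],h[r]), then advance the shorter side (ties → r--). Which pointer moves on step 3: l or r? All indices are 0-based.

l=0 r=11: min(20,18)*11=198 best=198 *, r--
l=0 r=10: min(20,5)*10=50 best=198, r--
l=0 r=9: min(20,13)*9=117 best=198, r--

r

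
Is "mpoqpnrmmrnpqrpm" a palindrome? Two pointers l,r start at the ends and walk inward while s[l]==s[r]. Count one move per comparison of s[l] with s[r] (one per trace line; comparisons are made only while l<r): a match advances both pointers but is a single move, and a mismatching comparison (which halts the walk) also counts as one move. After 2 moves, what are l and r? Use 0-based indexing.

[0,15] 'm'=='m' → l++,r--
[1,14] 'p'=='p' → l++,r--

l=2, r=13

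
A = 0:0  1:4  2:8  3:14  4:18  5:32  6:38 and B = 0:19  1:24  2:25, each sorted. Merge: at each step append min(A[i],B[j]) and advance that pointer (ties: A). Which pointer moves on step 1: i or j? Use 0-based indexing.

i

i=0 j=0: A[i]=0<=B[j]=19 take 0, i++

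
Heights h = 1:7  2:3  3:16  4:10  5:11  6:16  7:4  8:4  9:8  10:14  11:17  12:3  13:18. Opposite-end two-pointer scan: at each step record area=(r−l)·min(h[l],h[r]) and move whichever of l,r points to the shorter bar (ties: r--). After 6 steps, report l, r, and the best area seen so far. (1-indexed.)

l=7, r=13, best area=160

l=1 r=13: min(7,18)*12=84 best=84 *, l++
l=2 r=13: min(3,18)*11=33 best=84, l++
l=3 r=13: min(16,18)*10=160 best=160 *, l++
l=4 r=13: min(10,18)*9=90 best=160, l++
l=5 r=13: min(11,18)*8=88 best=160, l++
l=6 r=13: min(16,18)*7=112 best=160, l++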